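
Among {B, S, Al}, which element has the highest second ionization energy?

B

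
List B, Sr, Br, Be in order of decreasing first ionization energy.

Br > Be > B > Sr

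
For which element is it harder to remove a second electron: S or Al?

S

The second ionization energy removes an electron from the +1 ion. For each element: S⁺ still has 5 valence electrons; Al⁺ still has 2 valence electrons.
All are still removing valence electrons, so compare the +1 ions as you would atoms: IE_2 generally rises across a period (higher Z_eff) and falls down a group (larger shell), subject to the usual subshell exceptions.
Valence configurations: S⁺ [Ne]3s²3p³, Al⁺ [Ne]3s².
The numbers (kJ/mol): S 2252, Al 1817.
Putting it together, IE_2: Al < S.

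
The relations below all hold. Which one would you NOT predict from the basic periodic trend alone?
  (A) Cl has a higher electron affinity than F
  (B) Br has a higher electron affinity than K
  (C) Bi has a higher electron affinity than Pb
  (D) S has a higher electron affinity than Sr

(A)

The general trend: electron affinity increases across a period and decreases down a group.
(A) Cl (period 3, group 17) vs F (period 2, group 17): the stated order contradicts the simple trend.
(B) Br (period 4, group 17) vs K (period 4, group 1): the stated order agrees with the simple trend.
(C) Bi (period 6, group 15) vs Pb (period 6, group 14): the stated order agrees with the simple trend.
(D) S (period 3, group 16) vs Sr (period 5, group 2): the stated order agrees with the simple trend.
The exception is (A): F's small 2p subshell makes the incoming electron feel strong e⁻–e⁻ repulsion, so Cl actually releases more energy on gaining an electron.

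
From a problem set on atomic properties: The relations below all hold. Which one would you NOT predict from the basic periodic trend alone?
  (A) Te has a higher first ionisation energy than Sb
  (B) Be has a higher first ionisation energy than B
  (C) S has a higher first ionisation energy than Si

(B)

The general trend: first ionisation energy increases across a period and decreases down a group.
(A) Te (period 5, group 16) vs Sb (period 5, group 15): the stated order agrees with the simple trend.
(B) Be (period 2, group 2) vs B (period 2, group 13): the stated order contradicts the simple trend.
(C) S (period 3, group 16) vs Si (period 3, group 14): the stated order agrees with the simple trend.
The exception is (B): removing B's lone 2p electron is easier than breaking Be's filled 2s².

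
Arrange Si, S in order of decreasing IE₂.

S > Si

IE_2 is the cost of taking one more electron from the +1 cation: Si⁺ still has 3 valence electrons; S⁺ still has 5 valence electrons.
All are still removing valence electrons, so compare the +1 ions as you would atoms: IE_2 generally rises across a period (higher Z_eff) and falls down a group (larger shell), subject to the usual subshell exceptions.
Valence configurations: Si⁺ [Ne]3s²3p¹, S⁺ [Ne]3s²3p³.
The numbers (kJ/mol): Si 1577, S 2252.
Hence IE_2: Si < S.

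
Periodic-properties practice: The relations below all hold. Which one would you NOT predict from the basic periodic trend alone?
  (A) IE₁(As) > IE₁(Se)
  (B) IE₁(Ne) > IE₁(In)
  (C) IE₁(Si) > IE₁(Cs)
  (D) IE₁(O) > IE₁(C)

The general trend: IE₁ increases across a period and decreases down a group.
(A) As (period 4, group 15) vs Se (period 4, group 16): the stated order contradicts the simple trend.
(B) Ne (period 2, group 18) vs In (period 5, group 13): the stated order agrees with the simple trend.
(C) Si (period 3, group 14) vs Cs (period 6, group 1): the stated order agrees with the simple trend.
(D) O (period 2, group 16) vs C (period 2, group 14): the stated order agrees with the simple trend.
The exception is (A): Se (4p⁴) ionizes more easily than half-filled As (4p³).

(A)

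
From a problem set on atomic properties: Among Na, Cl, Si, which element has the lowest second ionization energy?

Si

Consider each +1 ion: Na⁺ is the bare [Ne] core; Cl⁺ still has 6 valence electrons; Si⁺ still has 3 valence electrons.
Pulling an electron out of a noble-gas core costs far more than removing a remaining valence electron, so Na sits at the high end of IE_2.
Valence configurations: Cl⁺ [Ne]3s²3p⁴, Si⁺ [Ne]3s²3p¹.
The numbers (kJ/mol): Na 4562, Cl 2298, Si 1577.
Hence IE_2: Si < Cl < Na.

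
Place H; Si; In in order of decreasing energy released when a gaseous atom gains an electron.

H is in period 1, group 1; Si is in period 3, group 14; In is in period 5, group 13.
EA tends to increase across a period and decrease down a group, though the pattern is less regular than for IE or radius.
Here both period and group differ, so the two effects have to be weighed against each other.
H > In: the two effects oppose for this pair; the down-group effect wins (73 vs 29 kJ/mol).
Si > H: period and group pull opposite ways; the across-period shift dominates (134 vs 73 kJ/mol).
Approximate values (kJ/mol): H 73, Si 134, In 29.
So from highest to lowest: Si > H > In.

Si, H, In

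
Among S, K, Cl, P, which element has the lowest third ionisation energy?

P

IE_3 is the cost of taking one more electron from the +2 cation: S²⁺ still has 4 valence electrons; K²⁺ is already 1 electron into the core; Cl²⁺ still has 5 valence electrons; P²⁺ still has 3 valence electrons.
Pulling an electron out of a noble-gas core costs far more than removing a remaining valence electron, so K sits at the high end of IE_3.
Valence configurations: S²⁺ [Ne]3s²3p², Cl²⁺ [Ne]3s²3p³, P²⁺ [Ne]3s²3p¹.
Tabulated IE_3 (kJ/mol): S 3357, K 4420, Cl 3822, P 2914.
Putting it together, IE_3: P < S < Cl < K.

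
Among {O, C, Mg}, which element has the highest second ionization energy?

IE_2 is the cost of taking one more electron from the +1 cation: O⁺ still has 5 valence electrons; C⁺ still has 3 valence electrons; Mg⁺ still has 1 valence electron.
All are still removing valence electrons, so compare the +1 ions as you would atoms: IE_2 generally rises across a period (higher Z_eff) and falls down a group (larger shell), subject to the usual subshell exceptions.
Valence configurations: O⁺ [He]2s²2p³, C⁺ [He]2s²2p¹, Mg⁺ [Ne]3s¹.
Tabulated IE_2 (kJ/mol): O 3388, C 2353, Mg 1451.
Overall IE_2 order: Mg < C < O.

O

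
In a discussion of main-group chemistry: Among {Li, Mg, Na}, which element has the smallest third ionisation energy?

The third ionization energy removes an electron from the +2 ion. For each element: Li²⁺ is already 1 electron into the core; Mg²⁺ is the bare [Ne] core; Na²⁺ is already 1 electron into the core.
All of these are removing an electron from a noble-gas core or deeper; the smaller core (lower principal quantum number) is held far more tightly, and within a period the higher nuclear charge binds the same core more tightly.
The numbers (kJ/mol): Li 11815, Mg 7733, Na 6910.
Hence IE_3: Na < Mg < Li.

Na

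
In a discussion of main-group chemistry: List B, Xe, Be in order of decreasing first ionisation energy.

Xe > Be > B

Be is in period 2, group 2; B is in period 2, group 13; Xe is in period 5, group 18.
IE₁ increases left→right with effective nuclear charge and decreases top→bottom as the valence shell moves farther out.
Neither a single period nor a single group — weigh both effects.
Be > B: this pair runs against the simple trend — see the exception note.
Xe > Be: the two effects oppose for this pair; the across-period effect wins (1170 vs 900 kJ/mol).
Note the exception: Be has a higher first ionization energy than B, contrary to the simple trend — removing B's lone 2p electron is easier than breaking Be's filled 2s².
Tabulated first ionization energy (kJ/mol): Be 900, B 801, Xe 1170.
So from highest to lowest: Xe > Be > B.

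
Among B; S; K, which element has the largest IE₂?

K

The second ionization energy removes an electron from the +1 ion. For each element: B⁺ still has 2 valence electrons; S⁺ still has 5 valence electrons; K⁺ is the bare [Ar] core.
Breaking into a closed-shell core is much more expensive than removing a leftover valence electron — K has the largest IE_2 here.
Valence configurations: B⁺ [He]2s², S⁺ [Ne]3s²3p³.
Approximate IE_2 values (kJ/mol): B 2427, S 2252, K 3052.
So the second ionization energies run S < B < K.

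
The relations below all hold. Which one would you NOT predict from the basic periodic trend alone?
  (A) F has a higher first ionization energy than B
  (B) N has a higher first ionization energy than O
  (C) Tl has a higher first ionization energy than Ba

The general trend: first ionization energy increases across a period and decreases down a group.
(A) F (period 2, group 17) vs B (period 2, group 13): the stated order agrees with the simple trend.
(B) N (period 2, group 15) vs O (period 2, group 16): the stated order contradicts the simple trend.
(C) Tl (period 6, group 13) vs Ba (period 6, group 2): the stated order agrees with the simple trend.
The exception is (B): pairing an electron in O's 2p⁴ costs repulsion energy, so O ionizes more easily than half-filled N (2p³).

(B)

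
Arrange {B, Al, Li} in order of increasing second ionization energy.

IE_2 is the cost of taking one more electron from the +1 cation: B⁺ still has 2 valence electrons; Al⁺ still has 2 valence electrons; Li⁺ is the bare [He] core.
Pulling an electron out of a noble-gas core costs far more than removing a remaining valence electron, so Li sits at the high end of IE_2.
Valence configurations: B⁺ [He]2s², Al⁺ [Ne]3s².
The numbers (kJ/mol): B 2427, Al 1817, Li 7298.
So the second ionization energies run Al < B < Li.

Al, B, Li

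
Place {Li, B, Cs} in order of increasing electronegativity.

Cs, Li, B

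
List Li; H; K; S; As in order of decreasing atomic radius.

H is in period 1, group 1; Li is in period 2, group 1; S is in period 3, group 16; K is in period 4, group 1; As is in period 4, group 15.
Moving right in a period, electrons are added to the same shell under a stronger nuclear pull, so atoms get smaller; moving down, a new shell is opened and atoms get larger.
Neither a single period nor a single group — weigh both effects.
S > H: the two effects oppose for this pair; the down-group effect wins (103 vs 32 pm).
As > S: both effects reinforce here, so As is clearly the larger of the two.
Li > As: period and group pull opposite ways; the across-period shift dominates (133 vs 121 pm).
K > Li: they share group 1; the group trend gives K the larger value.
Tabulated atomic radius (pm): H 32, Li 133, S 103, K 196, As 121.
So from largest to smallest: K > Li > As > S > H.

K > Li > As > S > H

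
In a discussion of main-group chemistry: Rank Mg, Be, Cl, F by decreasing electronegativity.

F > Cl > Be > Mg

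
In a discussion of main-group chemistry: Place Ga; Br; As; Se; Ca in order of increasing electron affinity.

EA tends to increase across a period and decrease down a group, though the pattern is less regular than for IE or radius.
All lie in period 4, so electron affinity increases left to right.
So from lowest to highest: Ca < Ga < As < Se < Br.

Ca < Ga < As < Se < Br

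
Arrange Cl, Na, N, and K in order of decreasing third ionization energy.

Na, N, K, Cl

The third ionization energy removes an electron from the +2 ion. For each element: Cl²⁺ still has 5 valence electrons; Na²⁺ is already 1 electron into the core; N²⁺ still has 3 valence electrons; K²⁺ is already 1 electron into the core.
Usually core removal costs more than valence removal, but here the competition is close: a tightly held n=2 valence electron can cost more to remove than an n=3 core electron, so the actual values have to decide it.
Valence configurations: Cl²⁺ [Ne]3s²3p³, N²⁺ [He]2s²2p¹.
Approximate IE_3 values (kJ/mol): Cl 3822, Na 6910, N 4578, K 4420.
Putting it together, IE_3: Cl < K < N < Na.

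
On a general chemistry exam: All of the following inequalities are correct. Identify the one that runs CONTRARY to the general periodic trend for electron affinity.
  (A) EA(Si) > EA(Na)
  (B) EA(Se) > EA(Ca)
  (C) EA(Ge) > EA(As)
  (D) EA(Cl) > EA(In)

(C)

The general trend: electron affinity increases across a period and decreases down a group.
(A) Si (period 3, group 14) vs Na (period 3, group 1): the stated order agrees with the simple trend.
(B) Se (period 4, group 16) vs Ca (period 4, group 2): the stated order agrees with the simple trend.
(C) Ge (period 4, group 14) vs As (period 4, group 15): the stated order contradicts the simple trend.
(D) Cl (period 3, group 17) vs In (period 5, group 13): the stated order agrees with the simple trend.
The exception is (C): adding an electron to As's half-filled 4p³ is unfavourable, so Ge (4p²) has the more exothermic EA.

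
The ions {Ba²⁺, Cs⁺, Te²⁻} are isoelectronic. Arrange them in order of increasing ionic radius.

Ba²⁺ < Cs⁺ < Te²⁻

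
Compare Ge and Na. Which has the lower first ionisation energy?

Na

Removing the outermost electron gets harder across a period and easier down a group.
These span different periods and groups, so the two trends combine.
Ge > Na: period and group pull opposite ways; the across-period shift dominates (762 vs 496 kJ/mol).
Tabulated first ionization energy (kJ/mol): Na 496, Ge 762.
So Na has the lower first ionisation energy (Na < Ge).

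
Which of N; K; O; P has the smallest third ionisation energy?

P

The third ionization energy removes an electron from the +2 ion. For each element: N²⁺ still has 3 valence electrons; K²⁺ is already 1 electron into the core; O²⁺ still has 4 valence electrons; P²⁺ still has 3 valence electrons.
Usually core removal costs more than valence removal, but here the competition is close: a tightly held n=2 valence electron can cost more to remove than an n=3 core electron, so the actual values have to decide it.
Valence configurations: N²⁺ [He]2s²2p¹, O²⁺ [He]2s²2p², P²⁺ [Ne]3s²3p¹.
Approximate IE_3 values (kJ/mol): N 4578, K 4420, O 5300, P 2914.
Hence IE_3: P < K < N < O.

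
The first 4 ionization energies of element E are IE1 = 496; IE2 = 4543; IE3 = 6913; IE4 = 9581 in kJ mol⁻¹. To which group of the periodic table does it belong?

Look for the largest jump between consecutive ionization energies: IE2/IE1 ≈ 9.2, far larger than any earlier ratio.
That jump marks the point where a core electron is being removed. So the atom has 1 valence electron.
A main-group element with 1 valence electron is in group 1.

Group 1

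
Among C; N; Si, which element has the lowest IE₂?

The second ionization energy removes an electron from the +1 ion. For each element: C⁺ still has 3 valence electrons; N⁺ still has 4 valence electrons; Si⁺ still has 3 valence electrons.
All are still removing valence electrons, so compare the +1 ions as you would atoms: IE_2 generally rises across a period (higher Z_eff) and falls down a group (larger shell), subject to the usual subshell exceptions.
Valence configurations: C⁺ [He]2s²2p¹, N⁺ [He]2s²2p², Si⁺ [Ne]3s²3p¹.
The numbers (kJ/mol): C 2353, N 2856, Si 1577.
Putting it together, IE_2: Si < C < N.

Si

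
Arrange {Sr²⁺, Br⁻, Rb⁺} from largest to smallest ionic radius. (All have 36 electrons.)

All of these have 36 electrons, so size is governed by nuclear charge alone: the more protons, the stronger the pull on the same electron cloud, and the smaller the ion.
Nuclear charges: Sr²⁺ (Z=38), Rb⁺ (Z=37), Br⁻ (Z=35).
Largest to smallest: Br⁻ > Rb⁺ > Sr²⁺.

Br⁻, Rb⁺, Sr²⁺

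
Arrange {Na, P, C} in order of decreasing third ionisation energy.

Na > C > P

The third ionization energy removes an electron from the +2 ion. For each element: Na²⁺ is already 1 electron into the core; P²⁺ still has 3 valence electrons; C²⁺ still has 2 valence electrons.
Pulling an electron out of a noble-gas core costs far more than removing a remaining valence electron, so Na sits at the high end of IE_3.
Valence configurations: P²⁺ [Ne]3s²3p¹, C²⁺ [He]2s².
Approximate IE_3 values (kJ/mol): Na 6910, P 2914, C 4620.
Putting it together, IE_3: P < C < Na.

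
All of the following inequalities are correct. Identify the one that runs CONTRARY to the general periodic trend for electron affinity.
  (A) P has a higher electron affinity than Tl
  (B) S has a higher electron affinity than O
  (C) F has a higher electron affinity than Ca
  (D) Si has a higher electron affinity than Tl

The general trend: electron affinity increases across a period and decreases down a group.
(A) P (period 3, group 15) vs Tl (period 6, group 13): the stated order agrees with the simple trend.
(B) S (period 3, group 16) vs O (period 2, group 16): the stated order contradicts the simple trend.
(C) F (period 2, group 17) vs Ca (period 4, group 2): the stated order agrees with the simple trend.
(D) Si (period 3, group 14) vs Tl (period 6, group 13): the stated order agrees with the simple trend.
The exception is (B): the compact 2p subshell of O repels the added electron more than S's larger 3p does.

(B)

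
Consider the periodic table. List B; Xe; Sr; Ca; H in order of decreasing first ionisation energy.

H, Xe, B, Ca, Sr

H is in period 1, group 1; B is in period 2, group 13; Ca is in period 4, group 2; Sr is in period 5, group 2; Xe is in period 5, group 18.
First ionization energy rises across a period (greater Z_eff holds electrons more tightly) and falls down a group (valence electrons are farther from the nucleus).
Neither a single period nor a single group — weigh both effects.
Ca > Sr: they share group 2; the group trend gives Ca the larger value.
B > Ca: both effects reinforce here, so B is clearly the higher of the two.
Xe > B: period and group pull opposite ways; the across-period shift dominates (1170 vs 801 kJ/mol).
H > Xe: the two effects oppose for this pair; the down-group effect wins (1312 vs 1170 kJ/mol).
For reference (kJ/mol): H 1312, B 801, Ca 590, Sr 550, Xe 1170.
So from highest to lowest: H > Xe > B > Ca > Sr.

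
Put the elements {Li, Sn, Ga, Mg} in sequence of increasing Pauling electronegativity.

Li < Mg < Ga < Sn

Li is in period 2, group 1; Mg is in period 3, group 2; Ga is in period 4, group 13; Sn is in period 5, group 14.
EN rises left→right (higher Z_eff, smaller atoms) and falls top→bottom (larger, more shielded atoms).
A diagonal step moves right (one effect) and down (the opposite effect) at once.
Mg > Li: the two effects oppose for this pair; the across-period effect wins (1.31 vs 0.98).
Ga > Mg: the two effects oppose for this pair; the across-period effect wins (1.81 vs 1.31).
Sn > Ga: the two effects oppose for this pair; the across-period effect wins (1.96 vs 1.81).
For reference (Pauling): Li 0.98, Mg 1.31, Ga 1.81, Sn 1.96.
So from lowest to highest: Li < Mg < Ga < Sn.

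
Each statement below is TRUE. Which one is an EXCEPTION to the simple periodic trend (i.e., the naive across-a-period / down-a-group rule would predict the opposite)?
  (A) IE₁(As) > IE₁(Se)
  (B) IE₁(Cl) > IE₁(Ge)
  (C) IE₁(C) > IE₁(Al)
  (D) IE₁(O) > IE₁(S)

The general trend: first ionization energy increases across a period and decreases down a group.
(A) As (period 4, group 15) vs Se (period 4, group 16): the stated order contradicts the simple trend.
(B) Cl (period 3, group 17) vs Ge (period 4, group 14): the stated order agrees with the simple trend.
(C) C (period 2, group 14) vs Al (period 3, group 13): the stated order agrees with the simple trend.
(D) O (period 2, group 16) vs S (period 3, group 16): the stated order agrees with the simple trend.
The exception is (A): Se (4p⁴) ionizes more easily than half-filled As (4p³).

(A)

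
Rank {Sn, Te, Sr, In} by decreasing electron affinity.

Te > Sn > In > Sr

Sr is in period 5, group 2; In is in period 5, group 13; Sn is in period 5, group 14; Te is in period 5, group 16.
Electron affinity generally becomes more exothermic across a period toward the halogens and less exothermic down a group.
All lie in period 5, so electron affinity increases left to right.
So from highest to lowest: Te > Sn > In > Sr.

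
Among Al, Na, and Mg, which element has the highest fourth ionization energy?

Consider each +3 ion: Al³⁺ is the bare [Ne] core; Na³⁺ is already 2 electrons into the core; Mg³⁺ is already 1 electron into the core.
All of these are removing an electron from a noble-gas core or deeper; the smaller core (lower principal quantum number) is held far more tightly, and within a period the higher nuclear charge binds the same core more tightly.
Approximate IE_4 values (kJ/mol): Al 11577, Na 9543, Mg 10543.
Hence IE_4: Na < Mg < Al.

Al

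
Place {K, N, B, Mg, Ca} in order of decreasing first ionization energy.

N > B > Mg > Ca > K

B is in period 2, group 13; N is in period 2, group 15; Mg is in period 3, group 2; K is in period 4, group 1; Ca is in period 4, group 2.
Across a period the outer electron is held more tightly (higher IE₁); down a group it sits in a higher shell, more shielded, and comes off more easily.
Here both period and group differ, so the two effects have to be weighed against each other.
Ca > K: Ca lies to the right of K in period 4, so the across-period effect alone puts Ca higher.
Mg > Ca: they share group 2; the group trend gives Mg the larger value.
B > Mg: both effects reinforce here, so B is clearly the higher of the two.
N > B: N lies to the right of B in period 2, so the across-period effect alone puts N higher.
Tabulated first ionization energy (kJ/mol): B 801, N 1402, Mg 738, K 419, Ca 590.
So from highest to lowest: N > B > Mg > Ca > K.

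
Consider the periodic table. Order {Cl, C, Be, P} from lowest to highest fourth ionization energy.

P < Cl < C < Be

The fourth ionization energy removes an electron from the +3 ion. For each element: Cl³⁺ still has 4 valence electrons; C³⁺ still has 1 valence electron; Be³⁺ is already 1 electron into the core; P³⁺ still has 2 valence electrons.
Core electrons are held far more tightly than valence electrons, so Be tops the IE_4 order.
Valence configurations: Cl³⁺ [Ne]3s²3p², C³⁺ [He]2s¹, P³⁺ [Ne]3s².
Tabulated IE_4 (kJ/mol): Cl 5159, C 6223, Be 21007, P 4964.
Overall IE_4 order: P < Cl < C < Be.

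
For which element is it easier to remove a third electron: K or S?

S

After 2 electrons have been removed, what remains? K²⁺ is already 1 electron into the core; S²⁺ still has 4 valence electrons.
Pulling an electron out of a noble-gas core costs far more than removing a remaining valence electron, so K sits at the high end of IE_3.
Approximate IE_3 values (kJ/mol): K 4420, S 3357.
So the third ionization energies run S < K.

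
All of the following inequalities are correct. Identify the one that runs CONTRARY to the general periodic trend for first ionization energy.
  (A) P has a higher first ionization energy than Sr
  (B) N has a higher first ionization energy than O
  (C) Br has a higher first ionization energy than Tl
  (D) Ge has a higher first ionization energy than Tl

(B)

The general trend: first ionization energy increases across a period and decreases down a group.
(A) P (period 3, group 15) vs Sr (period 5, group 2): the stated order agrees with the simple trend.
(B) N (period 2, group 15) vs O (period 2, group 16): the stated order contradicts the simple trend.
(C) Br (period 4, group 17) vs Tl (period 6, group 13): the stated order agrees with the simple trend.
(D) Ge (period 4, group 14) vs Tl (period 6, group 13): the stated order agrees with the simple trend.
The exception is (B): pairing an electron in O's 2p⁴ costs repulsion energy, so O ionizes more easily than half-filled N (2p³).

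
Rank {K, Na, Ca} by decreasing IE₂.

Na > K > Ca

IE_2 is the cost of taking one more electron from the +1 cation: K⁺ is the bare [Ar] core; Na⁺ is the bare [Ne] core; Ca⁺ still has 1 valence electron.
Core electrons are held far more tightly than valence electrons, so K and Na top the IE_2 order.
Tabulated IE_2 (kJ/mol): K 3052, Na 4562, Ca 1145.
Hence IE_2: Ca < K < Na.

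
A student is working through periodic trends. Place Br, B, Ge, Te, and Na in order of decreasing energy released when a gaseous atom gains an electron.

Br > Te > Ge > Na > B

B is in period 2, group 13; Na is in period 3, group 1; Ge is in period 4, group 14; Br is in period 4, group 17; Te is in period 5, group 16.
EA tends to increase across a period and decrease down a group, though the pattern is less regular than for IE or radius.
Neither a single period nor a single group — weigh both effects.
Na > B: this pair runs against the simple trend — see the exception note.
Ge > Na: period and group pull opposite ways; the across-period shift dominates (119 vs 53 kJ/mol).
Te > Ge: the two effects oppose for this pair; the across-period effect wins (190 vs 119 kJ/mol).
Br > Te: both effects reinforce here, so Br is clearly the higher of the two.
Note the exception: Na has a higher electron affinity than B, contrary to the simple trend — B's ns²np¹ configuration gives only a small electron affinity — the sparsely filled np subshell binds an added electron weakly.
Approximate values (kJ/mol): B 27, Na 53, Ge 119, Br 325, Te 190.
So from highest to lowest: Br > Te > Ge > Na > B.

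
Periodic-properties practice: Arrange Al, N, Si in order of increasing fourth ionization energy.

Si < N < Al

IE_4 is the cost of taking one more electron from the +3 cation: Al³⁺ is the bare [Ne] core; N³⁺ still has 2 valence electrons; Si³⁺ still has 1 valence electron.
Pulling an electron out of a noble-gas core costs far more than removing a remaining valence electron, so Al sits at the high end of IE_4.
Valence configurations: N³⁺ [He]2s², Si³⁺ [Ne]3s¹.
The numbers (kJ/mol): Al 11577, N 7475, Si 4356.
Putting it together, IE_4: Si < N < Al.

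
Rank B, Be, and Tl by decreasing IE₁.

Be, B, Tl

Be is in period 2, group 2; B is in period 2, group 13; Tl is in period 6, group 13.
Across a period the outer electron is held more tightly (higher IE₁); down a group it sits in a higher shell, more shielded, and comes off more easily.
These span different periods and groups, so the two trends combine.
B > Tl: B sits above Tl in group 13, so the down-group effect alone puts B higher.
Be > B: this pair runs against the simple trend — see the exception note.
Note the exception: Be has a higher first ionization energy than B, contrary to the simple trend — removing B's lone 2p electron is easier than breaking Be's filled 2s².
Approximate values (kJ/mol): Be 900, B 801, Tl 589.
So from highest to lowest: Be > B > Tl.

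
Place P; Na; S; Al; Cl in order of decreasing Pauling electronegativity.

Na is in period 3, group 1; Al is in period 3, group 13; P is in period 3, group 15; S is in period 3, group 16; Cl is in period 3, group 17.
EN rises left→right (higher Z_eff, smaller atoms) and falls top→bottom (larger, more shielded atoms).
All lie in period 3, so electronegativity increases left to right.
So from highest to lowest: Cl > S > P > Al > Na.

Cl, S, P, Al, Na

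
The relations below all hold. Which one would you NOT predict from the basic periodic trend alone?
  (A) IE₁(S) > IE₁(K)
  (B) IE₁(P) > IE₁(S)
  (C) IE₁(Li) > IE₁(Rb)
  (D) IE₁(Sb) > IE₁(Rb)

(B)

The general trend: IE₁ increases across a period and decreases down a group.
(A) S (period 3, group 16) vs K (period 4, group 1): the stated order agrees with the simple trend.
(B) P (period 3, group 15) vs S (period 3, group 16): the stated order contradicts the simple trend.
(C) Li (period 2, group 1) vs Rb (period 5, group 1): the stated order agrees with the simple trend.
(D) Sb (period 5, group 15) vs Rb (period 5, group 1): the stated order agrees with the simple trend.
The exception is (B): S (3p⁴) ionizes more easily than half-filled P (3p³) because the paired 3p electron in S is pushed out by e⁻–e⁻ repulsion.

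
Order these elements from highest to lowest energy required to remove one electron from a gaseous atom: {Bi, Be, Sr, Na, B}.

Be is in period 2, group 2; B is in period 2, group 13; Na is in period 3, group 1; Sr is in period 5, group 2; Bi is in period 6, group 15.
IE₁ increases left→right with effective nuclear charge and decreases top→bottom as the valence shell moves farther out.
These span different periods and groups, so the two trends combine.
Sr > Na: the two effects oppose for this pair; the across-period effect wins (550 vs 496 kJ/mol).
Bi > Sr: period and group pull opposite ways; the across-period shift dominates (703 vs 550 kJ/mol).
B > Bi: the two effects oppose for this pair; the down-group effect wins (801 vs 703 kJ/mol).
Be > B: this pair runs against the simple trend — see the exception note.
Note the exception: Be has a higher first ionization energy than B, contrary to the simple trend — removing B's lone 2p electron is easier than breaking Be's filled 2s².
Tabulated first ionization energy (kJ/mol): Be 900, B 801, Na 496, Sr 550, Bi 703.
So from highest to lowest: Be > B > Bi > Sr > Na.

Be > B > Bi > Sr > Na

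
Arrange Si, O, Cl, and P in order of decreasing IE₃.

O, Cl, Si, P

The third ionization energy removes an electron from the +2 ion. For each element: Si²⁺ still has 2 valence electrons; O²⁺ still has 4 valence electrons; Cl²⁺ still has 5 valence electrons; P²⁺ still has 3 valence electrons.
All are still removing valence electrons, so compare the +2 ions as you would atoms: IE_3 generally rises across a period (higher Z_eff) and falls down a group (larger shell), subject to the usual subshell exceptions.
Valence configurations: Si²⁺ [Ne]3s², O²⁺ [He]2s²2p², Cl²⁺ [Ne]3s²3p³, P²⁺ [Ne]3s²3p¹.
P²⁺ loses a lone 3p electron whereas Si²⁺ must break into a filled 3s² pair, so IE_3(Si) > IE_3(P) even though P has the higher nuclear charge.
Tabulated IE_3 (kJ/mol): Si 3232, O 5300, Cl 3822, P 2914.
Overall IE_3 order: P < Si < Cl < O.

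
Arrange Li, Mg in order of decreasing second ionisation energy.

IE_2 is the cost of taking one more electron from the +1 cation: Li⁺ is the bare [He] core; Mg⁺ still has 1 valence electron.
Pulling an electron out of a noble-gas core costs far more than removing a remaining valence electron, so Li sits at the high end of IE_2.
Approximate IE_2 values (kJ/mol): Li 7298, Mg 1451.
Hence IE_2: Mg < Li.

Li > Mg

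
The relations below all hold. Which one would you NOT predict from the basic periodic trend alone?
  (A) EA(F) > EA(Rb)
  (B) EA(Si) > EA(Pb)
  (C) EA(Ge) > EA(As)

The general trend: electron affinity increases across a period and decreases down a group.
(A) F (period 2, group 17) vs Rb (period 5, group 1): the stated order agrees with the simple trend.
(B) Si (period 3, group 14) vs Pb (period 6, group 14): the stated order agrees with the simple trend.
(C) Ge (period 4, group 14) vs As (period 4, group 15): the stated order contradicts the simple trend.
The exception is (C): adding an electron to As's half-filled 4p³ is unfavourable, so Ge (4p²) has the more exothermic EA.

(C)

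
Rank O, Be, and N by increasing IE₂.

Be < N < O

After 1 electron has been removed, what remains? O⁺ still has 5 valence electrons; Be⁺ still has 1 valence electron; N⁺ still has 4 valence electrons.
All are still removing valence electrons, so compare the +1 ions as you would atoms: IE_2 generally rises across a period (higher Z_eff) and falls down a group (larger shell), subject to the usual subshell exceptions.
Valence configurations: O⁺ [He]2s²2p³, Be⁺ [He]2s¹, N⁺ [He]2s²2p².
The numbers (kJ/mol): O 3388, Be 1757, N 2856.
Hence IE_2: Be < N < O.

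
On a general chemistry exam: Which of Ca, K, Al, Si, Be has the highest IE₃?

After 2 electrons have been removed, what remains? Ca²⁺ is the bare [Ar] core; K²⁺ is already 1 electron into the core; Al²⁺ still has 1 valence electron; Si²⁺ still has 2 valence electrons; Be²⁺ is the bare [He] core.
Pulling an electron out of a noble-gas core costs far more than removing a remaining valence electron, so K, Ca and Be sit at the high end of IE_3.
Valence configurations: Al²⁺ [Ne]3s¹, Si²⁺ [Ne]3s².
Tabulated IE_3 (kJ/mol): Ca 4912, K 4420, Al 2745, Si 3232, Be 14849.
Putting it together, IE_3: Al < Si < K < Ca < Be.

Be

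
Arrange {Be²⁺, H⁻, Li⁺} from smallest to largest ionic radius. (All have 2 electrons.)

Be²⁺ < Li⁺ < H⁻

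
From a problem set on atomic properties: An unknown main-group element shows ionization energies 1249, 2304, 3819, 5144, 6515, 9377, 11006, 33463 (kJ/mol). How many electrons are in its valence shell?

Look for the largest jump between consecutive ionization energies: IE8/IE7 ≈ 3.0, far larger than any earlier ratio.
That jump marks the point where a core electron is being removed. So the atom has 7 valence electrons.

7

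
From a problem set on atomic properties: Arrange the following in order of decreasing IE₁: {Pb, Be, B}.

First ionization energy rises across a period (greater Z_eff holds electrons more tightly) and falls down a group (valence electrons are farther from the nucleus).
Here both period and group differ, so the two effects have to be weighed against each other.
B > Pb: the two effects oppose for this pair; the down-group effect wins (801 vs 716 kJ/mol).
Be > B: this pair runs against the simple trend — see the exception note.
Note the exception: Be has a higher first ionization energy than B, contrary to the simple trend — removing B's lone 2p electron is easier than breaking Be's filled 2s².
Tabulated first ionization energy (kJ/mol): Be 900, B 801, Pb 716.
So from highest to lowest: Be > B > Pb.

Be > B > Pb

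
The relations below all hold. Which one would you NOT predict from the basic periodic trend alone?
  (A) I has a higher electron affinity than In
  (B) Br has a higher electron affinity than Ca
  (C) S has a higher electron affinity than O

The general trend: electron affinity increases across a period and decreases down a group.
(A) I (period 5, group 17) vs In (period 5, group 13): the stated order agrees with the simple trend.
(B) Br (period 4, group 17) vs Ca (period 4, group 2): the stated order agrees with the simple trend.
(C) S (period 3, group 16) vs O (period 2, group 16): the stated order contradicts the simple trend.
The exception is (C): the compact 2p subshell of O repels the added electron more than S's larger 3p does.

(C)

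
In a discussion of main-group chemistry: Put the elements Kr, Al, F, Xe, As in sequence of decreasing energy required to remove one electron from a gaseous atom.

First ionization energy rises across a period (greater Z_eff holds electrons more tightly) and falls down a group (valence electrons are farther from the nucleus).
Here both period and group differ, so the two effects have to be weighed against each other.
As > Al: period and group pull opposite ways; the across-period shift dominates (947 vs 578 kJ/mol).
Xe > As: period and group pull opposite ways; the across-period shift dominates (1170 vs 947 kJ/mol).
Kr > Xe: they share group 18; the group trend gives Kr the larger value.
F > Kr: the two effects oppose for this pair; the down-group effect wins (1681 vs 1351 kJ/mol).
Tabulated first ionization energy (kJ/mol): F 1681, Al 578, As 947, Kr 1351, Xe 1170.
So from highest to lowest: F > Kr > Xe > As > Al.

F > Kr > Xe > As > Al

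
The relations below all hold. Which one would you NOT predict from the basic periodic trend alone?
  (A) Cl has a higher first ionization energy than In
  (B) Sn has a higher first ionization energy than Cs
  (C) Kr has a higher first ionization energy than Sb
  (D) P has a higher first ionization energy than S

The general trend: first ionization energy increases across a period and decreases down a group.
(A) Cl (period 3, group 17) vs In (period 5, group 13): the stated order agrees with the simple trend.
(B) Sn (period 5, group 14) vs Cs (period 6, group 1): the stated order agrees with the simple trend.
(C) Kr (period 4, group 18) vs Sb (period 5, group 15): the stated order agrees with the simple trend.
(D) P (period 3, group 15) vs S (period 3, group 16): the stated order contradicts the simple trend.
The exception is (D): S (3p⁴) ionizes more easily than half-filled P (3p³) because the paired 3p electron in S is pushed out by e⁻–e⁻ repulsion.

(D)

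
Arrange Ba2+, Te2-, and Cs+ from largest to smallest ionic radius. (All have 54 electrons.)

Te2- > Cs+ > Ba2+

All of these have 54 electrons, so size is governed by nuclear charge alone: the more protons, the stronger the pull on the same electron cloud, and the smaller the ion.
Nuclear charges: Ba2+ (Z=56), Cs+ (Z=55), Te2- (Z=52).
Largest to smallest: Te2- > Cs+ > Ba2+.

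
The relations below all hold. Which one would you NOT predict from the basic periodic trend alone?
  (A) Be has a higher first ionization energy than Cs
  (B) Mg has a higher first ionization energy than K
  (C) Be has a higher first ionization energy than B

The general trend: first ionization energy increases across a period and decreases down a group.
(A) Be (period 2, group 2) vs Cs (period 6, group 1): the stated order agrees with the simple trend.
(B) Mg (period 3, group 2) vs K (period 4, group 1): the stated order agrees with the simple trend.
(C) Be (period 2, group 2) vs B (period 2, group 13): the stated order contradicts the simple trend.
The exception is (C): removing B's lone 2p electron is easier than breaking Be's filled 2s².

(C)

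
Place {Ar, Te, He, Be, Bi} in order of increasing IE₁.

Bi < Te < Be < Ar < He

He is in period 1, group 18; Be is in period 2, group 2; Ar is in period 3, group 18; Te is in period 5, group 16; Bi is in period 6, group 15.
IE₁ increases left→right with effective nuclear charge and decreases top→bottom as the valence shell moves farther out.
These span different periods and groups, so the two trends combine.
Te > Bi: relative to Bi, both the across-period and down-group shifts push Te's first ionization energy up.
Be > Te: period and group pull opposite ways; the down-group shift dominates (900 vs 869 kJ/mol).
Ar > Be: period and group pull opposite ways; the across-period shift dominates (1521 vs 900 kJ/mol).
He > Ar: they share group 18; the group trend gives He the larger value.
For reference (kJ/mol): He 2372, Be 900, Ar 1521, Te 869, Bi 703.
So from lowest to highest: Bi < Te < Be < Ar < He.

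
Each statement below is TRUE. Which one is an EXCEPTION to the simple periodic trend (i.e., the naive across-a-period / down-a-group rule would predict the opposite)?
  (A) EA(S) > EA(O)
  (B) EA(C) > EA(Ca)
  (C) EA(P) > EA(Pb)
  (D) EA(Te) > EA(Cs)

(A)

The general trend: electron affinity increases across a period and decreases down a group.
(A) S (period 3, group 16) vs O (period 2, group 16): the stated order contradicts the simple trend.
(B) C (period 2, group 14) vs Ca (period 4, group 2): the stated order agrees with the simple trend.
(C) P (period 3, group 15) vs Pb (period 6, group 14): the stated order agrees with the simple trend.
(D) Te (period 5, group 16) vs Cs (period 6, group 1): the stated order agrees with the simple trend.
The exception is (A): the compact 2p subshell of O repels the added electron more than S's larger 3p does.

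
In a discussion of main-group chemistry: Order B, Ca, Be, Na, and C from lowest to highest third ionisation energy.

IE_3 is the cost of taking one more electron from the +2 cation: B²⁺ still has 1 valence electron; Ca²⁺ is the bare [Ar] core; Be²⁺ is the bare [He] core; Na²⁺ is already 1 electron into the core; C²⁺ still has 2 valence electrons.
Pulling an electron out of a noble-gas core costs far more than removing a remaining valence electron, so Ca, Na and Be sit at the high end of IE_3.
Valence configurations: B²⁺ [He]2s¹, C²⁺ [He]2s².
Tabulated IE_3 (kJ/mol): B 3660, Ca 4912, Be 14849, Na 6910, C 4620.
Hence IE_3: B < C < Ca < Na < Be.

B, C, Ca, Na, Be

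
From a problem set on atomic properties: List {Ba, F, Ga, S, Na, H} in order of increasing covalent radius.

H < F < S < Ga < Na < Ba

Atomic radius shrinks across a period as nuclear charge pulls the same shell inward, and grows down a group as new shells are added.
These span different periods and groups, so the two trends combine.
F > H: the two effects oppose for this pair; the down-group effect wins (64 vs 32 pm).
S > F: both effects reinforce here, so S is clearly the larger of the two.
Ga > S: both effects reinforce here, so Ga is clearly the larger of the two.
Na > Ga: period and group pull opposite ways; the across-period shift dominates (155 vs 124 pm).
Ba > Na: period and group pull opposite ways; the down-group shift dominates (196 vs 155 pm).
Approximate values (pm): H 32, F 64, Na 155, S 103, Ga 124, Ba 196.
So from smallest to largest: H < F < S < Ga < Na < Ba.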